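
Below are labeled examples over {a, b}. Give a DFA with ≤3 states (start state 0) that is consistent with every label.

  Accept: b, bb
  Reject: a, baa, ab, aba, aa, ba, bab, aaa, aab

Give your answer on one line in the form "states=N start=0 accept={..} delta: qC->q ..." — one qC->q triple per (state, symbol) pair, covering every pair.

states=2 start=0 accept={0} delta: 0a->1 0b->0 1a->1 1b->1

Grow the machine one transition at a time. Run the examples from 0; the earliest place one falls off (shortest prefix, ties alphabetical) gets sent to the lowest-numbered state that keeps every Accept/Reject pair distinguishable — a pair clashes when both reach the same state with identical unread suffix — and to a fresh state only if none does.
a: 0a undefined. 0a->0: no, b/ab meet in 0 with "b" left. Open state 1: 0a->1.
b: 0b undefined. 0b->0: ok.
aa: 1a undefined. 1a->0: no, b/baa meet in 0. 1a->1: ok.
ab: 1b undefined. 1b->0: no, b/ab meet in 0. 1b->1: ok.
All examples now run through 2 states with every (state, symbol) defined. Accept strings end in {0}, Reject strings end in {1}; accept={0}.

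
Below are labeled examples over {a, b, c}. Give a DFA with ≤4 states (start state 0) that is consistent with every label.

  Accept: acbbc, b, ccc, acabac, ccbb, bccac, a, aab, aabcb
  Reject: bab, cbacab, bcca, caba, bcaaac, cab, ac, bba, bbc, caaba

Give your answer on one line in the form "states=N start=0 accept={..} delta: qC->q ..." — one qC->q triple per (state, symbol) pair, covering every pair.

states=4 start=0 accept={0,1} delta: 0a->0 0b->1 0c->2 1a->1 1b->2 1c->0 2a->3 2b->0 2c->3 3a->1 3b->2 3c->0

Fold the examples into a partial DFA from state 0: repeatedly fix the first undefined (state, symbol) met by the shortest-then-alphabetical prefix, trying targets in increasing order and rejecting any under which an Accept and a Reject string meet in one state with the same remainder; add a state when all current targets are rejected. Accepting states are where Accept strings end.
a: 0a undefined. 0a->0: ok.
b: 0b undefined. 0b->0: no, b/bab meet in 0. Open state 1: 0b->1.
c: 0c undefined. 0c->0: no, acbbc/bbc meet in 1 with "bc" left. 0c->1: no, b/ac meet in 1. Open state 2: 0c->2.
ba: 1a undefined. 1a->0: no, b/bab meet in 1. 1a->1: ok.
bb: 1b undefined. 1b->0: no, a/bab meet in 0. 1b->1: no, b/bab meet in 1. 1b->2: ok.
bc: 1c undefined. 1c->0: ok.
ca: 2a undefined. 2a->0: no, b/caba meet in 1. 2a->1: no, b/bcca meet in 1. 2a->2: no, bccac/bbc meet in 2 with "c" left. Open state 3: 2a->3.
cb: 2b undefined. 2b->0: ok.
cc: 2c undefined. 2c->0: no, acbbc/bbc meet in 0. 2c->1: no, b/bbc meet in 1. 2c->2: no, ccc/bab meet in 2. 2c->3: ok.
caa: 3a undefined. 3a->0: no, b/caaba meet in 1. 3a->1: ok.
cab: 3b undefined. 3b->0: no, acbbc/cbacab meet in 0. 3b->1: no, b/cbacab meet in 1. 3b->2: ok.
ccc: 3c undefined. 3c->0: ok.
All examples now run through 4 states with every (state, symbol) defined. Accept strings end in {0,1}, Reject strings end in {2,3}; accept={0,1}.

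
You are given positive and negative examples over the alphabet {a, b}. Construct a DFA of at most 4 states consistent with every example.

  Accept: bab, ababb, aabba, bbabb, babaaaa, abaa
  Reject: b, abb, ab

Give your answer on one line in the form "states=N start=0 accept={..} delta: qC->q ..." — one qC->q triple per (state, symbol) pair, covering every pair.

states=3 start=0 accept={0,2} delta: 0a->0 0b->1 1a->2 1b->1 2a->0 2b->2

State merging on the prefix tree: take the shortest (then alphabetical) example prefix whose next move is undefined and point that move at state 0, else 1, else 2, ...; a target is out if some Accept/Reject pair would then sit in one state with the same input left (inseparable). If every existing state is out, open a new one.
a: 0a undefined. 0a->0: ok.
b: 0b undefined. 0b->0: no, bab/b meet in 0. Open state 1: 0b->1.
ba: 1a undefined. 1a->0: no, bab/b meet in 1. 1a->1: no, bab/abb meet in 1 with "b" left. Open state 2: 1a->2.
bb: 1b undefined. 1b->0: no, aabba/abb meet in 0. 1b->1: ok.
bab: 2b undefined. 2b->0: no, ababb/b meet in 1. 2b->1: no, bab/b meet in 1. 2b->2: ok.
abaa: 2a undefined. 2a->0: ok.
All examples now run through 3 states with every (state, symbol) defined. Accept strings end in {0,2}, Reject strings end in {1}; accept={0,2}.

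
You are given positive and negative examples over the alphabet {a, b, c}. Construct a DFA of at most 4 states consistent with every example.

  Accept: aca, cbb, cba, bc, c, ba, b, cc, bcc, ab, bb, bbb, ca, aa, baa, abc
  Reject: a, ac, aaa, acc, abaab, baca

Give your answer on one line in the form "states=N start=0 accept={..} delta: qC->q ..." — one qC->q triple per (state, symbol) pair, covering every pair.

Grow the machine one transition at a time. Run the examples from 0; the earliest place one falls off (shortest prefix, ties alphabetical) gets sent to the lowest-numbered state that keeps every Accept/Reject pair distinguishable — a pair clashes when both reach the same state with identical unread suffix — and to a fresh state only if none does.
a: 0a undefined. 0a->0: no, c/ac meet in 0 with "c" left. Open state 1: 0a->1.
b: 0b undefined. 0b->0: no, aca/baca meet in 1 with "ca" left. 0b->1: no, bc/ac meet in 1 with "c" left. Open state 2: 0b->2.
c: 0c undefined. 0c->0: no, ca/a meet in 1. 0c->1: no, c/a meet in 1. 0c->2: ok.
aa: 1a undefined. 1a->0: ok.
ab: 1b undefined. 1b->0: no, c/abaab meet in 2. 1b->1: no, ab/a meet in 1. 1b->2: ok.
ac: 1c undefined. 1c->0: no, aca/a meet in 1. 1c->1: ok.
ba: 2a undefined. 2a->0: no, aca/baca meet in 0. 2a->1: no, aca/baca meet in 0. 2a->2: no, bb/abaab meet in 2 with "b" left. Open state 3: 2a->3.
bb: 2b undefined. 2b->0: no, cba/a meet in 1. 2b->1: no, bb/a meet in 1. 2b->2: ok.
bc: 2c undefined. 2c->0: ok.
baa: 3a undefined. 3a->0: no, cbb/abaab meet in 2. 3a->1: no, cbb/abaab meet in 2. 3a->2: no, cbb/abaab meet in 2. 3a->3: ok.
bac: 3c undefined. 3c->0: ok.
abaab: 3b undefined. 3b->0: no, aca/abaab meet in 0. 3b->1: ok.
All examples now run through 4 states with every (state, symbol) defined. Accept strings end in {0,2,3}, Reject strings end in {1}; accept={0,2,3}.

states=4 start=0 accept={0,2,3} delta: 0a->1 0b->2 0c->2 1a->0 1b->2 1c->1 2a->3 2b->2 2c->0 3a->3 3b->1 3c->0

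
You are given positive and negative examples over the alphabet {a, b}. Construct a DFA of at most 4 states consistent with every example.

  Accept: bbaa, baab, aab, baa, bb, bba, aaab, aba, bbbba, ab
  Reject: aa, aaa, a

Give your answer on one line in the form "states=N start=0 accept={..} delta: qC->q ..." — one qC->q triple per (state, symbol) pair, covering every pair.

states=2 start=0 accept={1} delta: 0a->0 0b->1 1a->1 1b->1

State merging on the prefix tree: take the shortest (then alphabetical) example prefix whose next move is undefined and point that move at state 0, else 1, else 2, ...; a target is out if some Accept/Reject pair would then sit in one state with the same input left (inseparable). If every existing state is out, open a new one.
a: 0a undefined. 0a->0: ok.
b: 0b undefined. 0b->0: no, bbaa/aa meet in 0. Open state 1: 0b->1.
ba: 1a undefined. 1a->0: no, baa/aa meet in 0. 1a->1: ok.
bb: 1b undefined. 1b->0: no, bbaa/aa meet in 0. 1b->1: ok.
All examples now run through 2 states with every (state, symbol) defined. Accept strings end in {1}, Reject strings end in {0}; accept={1}.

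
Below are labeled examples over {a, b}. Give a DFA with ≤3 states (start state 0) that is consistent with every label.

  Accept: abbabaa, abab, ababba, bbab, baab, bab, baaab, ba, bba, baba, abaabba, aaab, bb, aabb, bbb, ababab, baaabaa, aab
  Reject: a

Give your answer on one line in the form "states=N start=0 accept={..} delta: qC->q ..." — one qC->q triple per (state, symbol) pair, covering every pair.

Fold the examples into a partial DFA from state 0: repeatedly fix the first undefined (state, symbol) met by the shortest-then-alphabetical prefix, trying targets in increasing order and rejecting any under which an Accept and a Reject string meet in one state with the same remainder; add a state when all current targets are rejected. Accepting states are where Accept strings end.
a: 0a undefined. 0a->0: ok.
b: 0b undefined. 0b->0: no, abbabaa/a meet in 0. Open state 1: 0b->1.
ba: 1a undefined. 1a->0: no, ba/a meet in 0. 1a->1: ok.
bb: 1b undefined. 1b->0: no, abab/a meet in 0. 1b->1: ok.
All examples now run through 2 states with every (state, symbol) defined. Accept strings end in {1}, Reject strings end in {0}; accept={1}.

states=2 start=0 accept={1} delta: 0a->0 0b->1 1a->1 1b->1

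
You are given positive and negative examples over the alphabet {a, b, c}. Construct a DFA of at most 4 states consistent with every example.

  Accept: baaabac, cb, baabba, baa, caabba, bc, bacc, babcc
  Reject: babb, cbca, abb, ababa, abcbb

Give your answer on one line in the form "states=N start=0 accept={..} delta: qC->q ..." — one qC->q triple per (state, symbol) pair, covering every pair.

State merging on the prefix tree: take the shortest (then alphabetical) example prefix whose next move is undefined and point that move at state 0, else 1, else 2, ...; a target is out if some Accept/Reject pair would then sit in one state with the same input left (inseparable). If every existing state is out, open a new one.
a: 0a undefined. 0a->0: ok.
b: 0b undefined. 0b->0: no, baabba/babb meet in 0. Open state 1: 0b->1.
c: 0c undefined. 0c->0: ok.
ba: 1a undefined. 1a->0: no, baaabac/ababa meet in 0. 1a->1: no, caabba/ababa meet in 1 with "ba" left. Open state 2: 1a->2.
bc: 1c undefined. 1c->0: no, bc/cbca meet in 0. 1c->1: ok.
abb: 1b undefined. 1b->0: no, cb/abcbb meet in 1. 1b->1: no, cb/abb meet in 1. 1b->2: ok.
baa: 2a undefined. 2a->0: ok.
bab: 2b undefined. 2b->0: no, cb/babb meet in 1. 2b->1: no, cb/abcbb meet in 1. 2b->2: no, baabba/ababa meet in 0. Open state 3: 2b->3.
bac: 2c undefined. 2c->0: ok.
babb: 3b undefined. 3b->0: no, baaabac/babb meet in 0. 3b->1: no, cb/babb meet in 1. 3b->2: ok.
babc: 3c undefined. 3c->0: ok.
ababa: 3a undefined. 3a->0: no, baaabac/ababa meet in 0. 3a->1: no, cb/ababa meet in 1. 3a->2: ok.
All examples now run through 4 states with every (state, symbol) defined. Accept strings end in {0,1}, Reject strings end in {2,3}; accept={0,1}.

states=4 start=0 accept={0,1} delta: 0a->0 0b->1 0c->0 1a->2 1b->2 1c->1 2a->0 2b->3 2c->0 3a->2 3b->2 3c->0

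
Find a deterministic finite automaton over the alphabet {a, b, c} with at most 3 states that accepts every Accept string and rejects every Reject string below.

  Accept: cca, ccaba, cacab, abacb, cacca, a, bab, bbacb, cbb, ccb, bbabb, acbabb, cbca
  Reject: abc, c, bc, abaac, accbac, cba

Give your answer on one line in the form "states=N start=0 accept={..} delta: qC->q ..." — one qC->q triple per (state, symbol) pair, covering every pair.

Fold the examples into a partial DFA from state 0: repeatedly fix the first undefined (state, symbol) met by the shortest-then-alphabetical prefix, trying targets in increasing order and rejecting any under which an Accept and a Reject string meet in one state with the same remainder; add a state when all current targets are rejected. Accepting states are where Accept strings end.
a: 0a undefined. 0a->0: ok.
b: 0b undefined. 0b->0: ok.
c: 0c undefined. 0c->0: no, cca/abc meet in 0. Open state 1: 0c->1.
ca: 1a undefined. 1a->0: ok.
cb: 1b undefined. 1b->0: no, cacab/cba meet in 0. 1b->1: no, cacab/cba meet in 0. Open state 2: 1b->2.
cc: 1c undefined. 1c->0: ok.
cba: 2a undefined. 2a->0: no, cca/cba meet in 0. 2a->1: ok.
cbb: 2b undefined. 2b->0: ok.
cbc: 2c undefined. 2c->0: ok.
All examples now run through 3 states with every (state, symbol) defined. Accept strings end in {0,2}, Reject strings end in {1}; accept={0,2}.

states=3 start=0 accept={0,2} delta: 0a->0 0b->0 0c->1 1a->0 1b->2 1c->0 2a->1 2b->0 2c->0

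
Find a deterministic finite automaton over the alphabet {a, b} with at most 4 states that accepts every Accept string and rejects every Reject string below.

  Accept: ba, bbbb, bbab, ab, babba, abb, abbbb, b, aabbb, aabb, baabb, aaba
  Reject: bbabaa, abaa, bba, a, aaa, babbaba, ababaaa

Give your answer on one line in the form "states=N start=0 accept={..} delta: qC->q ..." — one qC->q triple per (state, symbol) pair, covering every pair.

Grow the machine one transition at a time. Run the examples from 0; the earliest place one falls off (shortest prefix, ties alphabetical) gets sent to the lowest-numbered state that keeps every Accept/Reject pair distinguishable — a pair clashes when both reach the same state with identical unread suffix — and to a fresh state only if none does.
a: 0a undefined. 0a->0: ok.
b: 0b undefined. 0b->0: no, ba/bbabaa meet in 0. Open state 1: 0b->1.
ba: 1a undefined. 1a->0: no, ba/abaa meet in 0. 1a->1: no, ba/abaa meet in 1. Open state 2: 1a->2.
bb: 1b undefined. 1b->0: no, bbbb/bba meet in 0. 1b->1: no, ba/bba meet in 2. 1b->2: ok.
baa: 2a undefined. 2a->0: ok.
bab: 2b undefined. 2b->0: no, aabbb/bbabaa meet in 0. 2b->1: no, ba/babbaba meet in 2. 2b->2: no, ba/babbaba meet in 2. Open state 3: 2b->3.
babb: 3b undefined. 3b->0: no, ba/babbaba meet in 2. 3b->1: ok.
ababa: 3a undefined. 3a->0: ok.
All examples now run through 4 states with every (state, symbol) defined. Accept strings end in {1,2,3}, Reject strings end in {0}; accept={1,2,3}.

states=4 start=0 accept={1,2,3} delta: 0a->0 0b->1 1a->2 1b->2 2a->0 2b->3 3a->0 3b->1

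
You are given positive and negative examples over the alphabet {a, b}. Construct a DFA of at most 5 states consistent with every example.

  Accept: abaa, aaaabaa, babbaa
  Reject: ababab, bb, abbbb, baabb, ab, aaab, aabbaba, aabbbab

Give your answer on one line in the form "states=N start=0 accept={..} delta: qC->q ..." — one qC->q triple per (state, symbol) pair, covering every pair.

Fold the examples into a partial DFA from state 0: repeatedly fix the first undefined (state, symbol) met by the shortest-then-alphabetical prefix, trying targets in increasing order and rejecting any under which an Accept and a Reject string meet in one state with the same remainder; add a state when all current targets are rejected. Accepting states are where Accept strings end.
a: 0a undefined. 0a->0: ok.
b: 0b undefined. 0b->0: no, abaa/ababab meet in 0. Open state 1: 0b->1.
ba: 1a undefined. 1a->0: ok.
bb: 1b undefined. 1b->0: no, abaa/bb meet in 0. 1b->1: no, abaa/aabbaba meet in 0. Open state 2: 1b->2.
abbb: 2b undefined. 2b->0: ok.
aabba: 2a undefined. 2a->0: no, abaa/aabbaba meet in 0. 2a->1: ok.
All examples now run through 3 states with every (state, symbol) defined. Accept strings end in {0}, Reject strings end in {1,2}; accept={0}.

states=3 start=0 accept={0} delta: 0a->0 0b->1 1a->0 1b->2 2a->1 2b->0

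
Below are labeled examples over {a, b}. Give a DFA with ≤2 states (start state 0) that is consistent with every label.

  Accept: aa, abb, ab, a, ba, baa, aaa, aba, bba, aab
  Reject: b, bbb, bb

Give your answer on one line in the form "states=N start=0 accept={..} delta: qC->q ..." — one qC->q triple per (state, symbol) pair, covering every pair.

Fold the examples into a partial DFA from state 0: repeatedly fix the first undefined (state, symbol) met by the shortest-then-alphabetical prefix, trying targets in increasing order and rejecting any under which an Accept and a Reject string meet in one state with the same remainder; add a state when all current targets are rejected. Accepting states are where Accept strings end.
a: 0a undefined. 0a->0: no, abb/bb meet in 0 with "bb" left. Open state 1: 0a->1.
b: 0b undefined. 0b->0: ok.
aa: 1a undefined. 1a->0: no, aa/b meet in 0. 1a->1: ok.
ab: 1b undefined. 1b->0: no, abb/b meet in 0. 1b->1: ok.
All examples now run through 2 states with every (state, symbol) defined. Accept strings end in {1}, Reject strings end in {0}; accept={1}.

states=2 start=0 accept={1} delta: 0a->1 0b->0 1a->1 1b->1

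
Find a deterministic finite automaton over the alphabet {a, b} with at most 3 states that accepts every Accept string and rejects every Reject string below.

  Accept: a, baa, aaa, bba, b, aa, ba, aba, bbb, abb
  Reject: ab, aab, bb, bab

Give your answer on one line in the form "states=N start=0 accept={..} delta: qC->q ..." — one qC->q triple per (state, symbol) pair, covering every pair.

states=2 start=0 accept={1} delta: 0a->1 0b->1 1a->1 1b->0

State merging on the prefix tree: take the shortest (then alphabetical) example prefix whose next move is undefined and point that move at state 0, else 1, else 2, ...; a target is out if some Accept/Reject pair would then sit in one state with the same input left (inseparable). If every existing state is out, open a new one.
a: 0a undefined. 0a->0: no, b/ab meet in 0 with "b" left. Open state 1: 0a->1.
b: 0b undefined. 0b->0: no, b/bb meet in 0. 0b->1: ok.
aa: 1a undefined. 1a->0: no, a/aab meet in 1. 1a->1: ok.
ab: 1b undefined. 1b->0: ok.
All examples now run through 2 states with every (state, symbol) defined. Accept strings end in {1}, Reject strings end in {0}; accept={1}.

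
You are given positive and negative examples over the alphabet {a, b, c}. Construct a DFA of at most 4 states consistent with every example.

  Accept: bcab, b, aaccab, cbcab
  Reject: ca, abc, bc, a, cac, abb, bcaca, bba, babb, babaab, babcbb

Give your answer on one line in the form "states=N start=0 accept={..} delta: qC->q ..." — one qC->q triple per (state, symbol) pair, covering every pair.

Fold the examples into a partial DFA from state 0: repeatedly fix the first undefined (state, symbol) met by the shortest-then-alphabetical prefix, trying targets in increasing order and rejecting any under which an Accept and a Reject string meet in one state with the same remainder; add a state when all current targets are rejected. Accepting states are where Accept strings end.
a: 0a undefined. 0a->0: ok.
b: 0b undefined. 0b->0: no, b/a meet in 0. Open state 1: 0b->1.
c: 0c undefined. 0c->0: ok.
ba: 1a undefined. 1a->0: no, b/babaab meet in 1. 1a->1: ok.
bb: 1b undefined. 1b->0: no, b/babb meet in 1. 1b->1: no, b/abb meet in 1. Open state 2: 1b->2.
bc: 1c undefined. 1c->0: ok.
bba: 2a undefined. 2a->0: no, bcab/babaab meet in 1. 2a->1: no, bcab/bba meet in 1. 2a->2: ok.
babb: 2b undefined. 2b->0: ok.
babc: 2c undefined. 2c->0: ok.
All examples now run through 3 states with every (state, symbol) defined. Accept strings end in {1}, Reject strings end in {0,2}; accept={1}.

states=3 start=0 accept={1} delta: 0a->0 0b->1 0c->0 1a->1 1b->2 1c->0 2a->2 2b->0 2c->0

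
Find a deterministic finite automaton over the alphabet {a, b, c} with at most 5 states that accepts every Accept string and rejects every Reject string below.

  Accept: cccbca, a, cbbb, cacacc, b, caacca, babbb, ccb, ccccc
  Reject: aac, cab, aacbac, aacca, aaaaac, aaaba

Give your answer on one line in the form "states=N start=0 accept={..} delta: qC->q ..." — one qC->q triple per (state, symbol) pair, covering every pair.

states=5 start=0 accept={0,1,4} delta: 0a->0 0b->1 0c->2 1a->2 1b->2 1c->1 2a->1 2b->1 2c->3 3a->2 3b->0 3c->4 4a->0 4b->0 4c->1

Grow the machine one transition at a time. Run the examples from 0; the earliest place one falls off (shortest prefix, ties alphabetical) gets sent to the lowest-numbered state that keeps every Accept/Reject pair distinguishable — a pair clashes when both reach the same state with identical unread suffix — and to a fresh state only if none does.
a: 0a undefined. 0a->0: ok.
b: 0b undefined. 0b->0: no, a/aaaba meet in 0. Open state 1: 0b->1.
c: 0c undefined. 0c->0: no, a/aac meet in 0. 0c->1: no, b/aac meet in 1. Open state 2: 0c->2.
ba: 1a undefined. 1a->0: no, a/aaaba meet in 0. 1a->1: no, b/aaaba meet in 1. 1a->2: ok.
ca: 2a undefined. 2a->0: no, b/cab meet in 1. 2a->1: ok.
cb: 2b undefined. 2b->0: no, cbbb/cab meet in 1 with "b" left. 2b->1: ok.
cc: 2c undefined. 2c->0: no, a/aacbac meet in 0. 2c->1: no, b/aacbac meet in 1. 2c->2: no, b/aacca meet in 1. Open state 3: 2c->3.
cab: 1b undefined. 1b->0: no, a/cab meet in 0. 1b->1: no, cbbb/cab meet in 1. 1b->2: ok.
cac: 1c undefined. 1c->0: no, cacacc/aacbac meet in 3. 1c->1: ok.
ccb: 3b undefined. 3b->0: ok.
ccc: 3c undefined. 3c->0: no, cccbca/aac meet in 2. 3c->1: no, cccbca/aacca meet in 3 with "a" left. 3c->2: no, cccbca/aac meet in 2. 3c->3: no, cacacc/aacbac meet in 3. Open state 4: 3c->4.
cccb: 4b undefined. 4b->0: ok.
cccc: 4c undefined. 4c->0: no, ccccc/aac meet in 2. 4c->1: ok.
aacca: 3a undefined. 3a->0: no, a/aacca meet in 0. 3a->1: no, cccbca/aacca meet in 1. 3a->2: ok.
caacca: 4a undefined. 4a->0: ok.
All examples now run through 5 states with every (state, symbol) defined. Accept strings end in {0,1,4}, Reject strings end in {2,3}; accept={0,1,4}.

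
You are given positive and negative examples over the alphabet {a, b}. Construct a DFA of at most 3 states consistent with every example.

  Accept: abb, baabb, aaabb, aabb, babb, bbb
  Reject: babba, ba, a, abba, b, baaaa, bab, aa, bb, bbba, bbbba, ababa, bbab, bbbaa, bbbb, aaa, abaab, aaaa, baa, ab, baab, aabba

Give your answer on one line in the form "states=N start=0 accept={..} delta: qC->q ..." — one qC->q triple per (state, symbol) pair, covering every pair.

Fold the examples into a partial DFA from state 0: repeatedly fix the first undefined (state, symbol) met by the shortest-then-alphabetical prefix, trying targets in increasing order and rejecting any under which an Accept and a Reject string meet in one state with the same remainder; add a state when all current targets are rejected. Accepting states are where Accept strings end.
a: 0a undefined. 0a->0: no, abb/bb meet in 0 with "bb" left. Open state 1: 0a->1.
b: 0b undefined. 0b->0: no, bbb/b meet in 0. 0b->1: ok.
aa: 1a undefined. 1a->0: no, aabb/bb meet in 1 with "b" left. 1a->1: ok.
ab: 1b undefined. 1b->0: no, abb/babba meet in 1. 1b->1: no, abb/babba meet in 1. Open state 2: 1b->2.
aba: 2a undefined. 2a->0: ok.
abb: 2b undefined. 2b->0: ok.
All examples now run through 3 states with every (state, symbol) defined. Accept strings end in {0}, Reject strings end in {1,2}; accept={0}.

states=3 start=0 accept={0} delta: 0a->1 0b->1 1a->1 1b->2 2a->0 2b->0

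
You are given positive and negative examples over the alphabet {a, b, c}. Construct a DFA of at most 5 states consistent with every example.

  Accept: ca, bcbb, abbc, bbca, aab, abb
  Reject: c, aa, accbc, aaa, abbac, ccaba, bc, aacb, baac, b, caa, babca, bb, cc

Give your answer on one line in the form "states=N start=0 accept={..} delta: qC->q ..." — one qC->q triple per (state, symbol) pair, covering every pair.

states=4 start=0 accept={3} delta: 0a->1 0b->0 0c->2 1a->1 1b->3 1c->0 2a->3 2b->1 2c->0 3a->0 3b->3 3c->3

State merging on the prefix tree: take the shortest (then alphabetical) example prefix whose next move is undefined and point that move at state 0, else 1, else 2, ...; a target is out if some Accept/Reject pair would then sit in one state with the same input left (inseparable). If every existing state is out, open a new one.
a: 0a undefined. 0a->0: no, aab/b meet in 0 with "b" left. Open state 1: 0a->1.
b: 0b undefined. 0b->0: ok.
c: 0c undefined. 0c->0: no, bcbb/c meet in 0. 0c->1: no, ca/aa meet in 1 with "a" left. Open state 2: 0c->2.
aa: 1a undefined. 1a->0: no, aab/aa meet in 0. 1a->1: ok.
ab: 1b undefined. 1b->0: no, ca/babca meet in 2 with "a" left. 1b->1: no, abbc/abbac meet in 1 with "c" left. 1b->2: no, aab/c meet in 2. Open state 3: 1b->3.
ac: 1c undefined. 1c->0: ok.
ca: 2a undefined. 2a->0: no, ca/aacb meet in 0. 2a->1: no, ca/aa meet in 1. 2a->2: no, ca/c meet in 2. 2a->3: ok.
cc: 2c undefined. 2c->0: ok.
abb: 3b undefined. 3b->0: no, abbc/c meet in 2. 3b->1: no, abbc/abbac meet in 0. 3b->2: no, abbc/aacb meet in 0. 3b->3: ok.
bcb: 2b undefined. 2b->0: no, bcbb/aacb meet in 0. 2b->1: ok.
caa: 3a undefined. 3a->0: ok.
abbc: 3c undefined. 3c->0: no, abbc/accbc meet in 0. 3c->1: no, abbc/aa meet in 1. 3c->2: no, ca/babca meet in 3. 3c->3: ok.
All examples now run through 4 states with every (state, symbol) defined. Accept strings end in {3}, Reject strings end in {0,1,2}; accept={3}.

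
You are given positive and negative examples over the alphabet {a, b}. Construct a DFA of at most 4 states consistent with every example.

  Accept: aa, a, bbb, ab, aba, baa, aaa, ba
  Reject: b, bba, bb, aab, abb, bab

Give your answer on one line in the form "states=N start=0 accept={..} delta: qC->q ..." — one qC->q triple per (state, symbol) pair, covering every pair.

states=4 start=0 accept={0,1} delta: 0a->1 0b->2 1a->0 1b->0 2a->0 2b->3 3a->2 3b->0

State merging on the prefix tree: take the shortest (then alphabetical) example prefix whose next move is undefined and point that move at state 0, else 1, else 2, ...; a target is out if some Accept/Reject pair would then sit in one state with the same input left (inseparable). If every existing state is out, open a new one.
a: 0a undefined. 0a->0: no, ab/b meet in 0 with "b" left. Open state 1: 0a->1.
b: 0b undefined. 0b->0: no, a/bba meet in 1. 0b->1: no, a/b meet in 1. Open state 2: 0b->2.
aa: 1a undefined. 1a->0: ok.
ab: 1b undefined. 1b->0: ok.
ba: 2a undefined. 2a->0: ok.
bb: 2b undefined. 2b->0: no, aa/bb meet in 0. 2b->1: no, aa/bba meet in 0. 2b->2: no, aa/bba meet in 0. Open state 3: 2b->3.
bba: 3a undefined. 3a->0: no, aa/bba meet in 0. 3a->1: no, a/bba meet in 1. 3a->2: ok.
bbb: 3b undefined. 3b->0: ok.
All examples now run through 4 states with every (state, symbol) defined. Accept strings end in {0,1}, Reject strings end in {2,3}; accept={0,1}.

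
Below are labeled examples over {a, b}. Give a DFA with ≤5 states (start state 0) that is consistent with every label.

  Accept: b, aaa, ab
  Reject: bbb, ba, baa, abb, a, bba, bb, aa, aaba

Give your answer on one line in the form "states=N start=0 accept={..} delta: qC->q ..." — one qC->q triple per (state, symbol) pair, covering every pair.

states=5 start=0 accept={2} delta: 0a->1 0b->2 1a->3 1b->2 2a->0 2b->4 3a->2 3b->0 4a->0 4b->0

Fold the examples into a partial DFA from state 0: repeatedly fix the first undefined (state, symbol) met by the shortest-then-alphabetical prefix, trying targets in increasing order and rejecting any under which an Accept and a Reject string meet in one state with the same remainder; add a state when all current targets are rejected. Accepting states are where Accept strings end.
a: 0a undefined. 0a->0: no, aaa/a meet in 0. Open state 1: 0a->1.
b: 0b undefined. 0b->0: no, b/bbb meet in 0. 0b->1: no, b/a meet in 1. Open state 2: 0b->2.
aa: 1a undefined. 1a->0: no, aaa/a meet in 1. 1a->1: no, aaa/a meet in 1. 1a->2: no, b/aa meet in 2. Open state 3: 1a->3.
ab: 1b undefined. 1b->0: no, b/abb meet in 2. 1b->1: no, ab/abb meet in 1. 1b->2: ok.
ba: 2a undefined. 2a->0: ok.
bb: 2b undefined. 2b->0: no, b/bbb meet in 2. 2b->1: no, b/bbb meet in 2. 2b->2: no, b/bbb meet in 2. 2b->3: no, aaa/bba meet in 3 with "a" left. Open state 4: 2b->4.
aaa: 3a undefined. 3a->0: no, aaa/ba meet in 0. 3a->1: no, aaa/baa meet in 1. 3a->2: ok.
aab: 3b undefined. 3b->0: ok.
bba: 4a undefined. 4a->0: ok.
bbb: 4b undefined. 4b->0: ok.
All examples now run through 5 states with every (state, symbol) defined. Accept strings end in {2}, Reject strings end in {0,1,3,4}; accept={2}.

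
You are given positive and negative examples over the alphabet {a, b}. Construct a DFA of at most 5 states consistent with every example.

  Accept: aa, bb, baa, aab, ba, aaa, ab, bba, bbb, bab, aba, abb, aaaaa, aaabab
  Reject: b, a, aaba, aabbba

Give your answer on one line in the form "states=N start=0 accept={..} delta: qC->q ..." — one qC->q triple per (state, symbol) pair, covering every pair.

Grow the machine one transition at a time. Run the examples from 0; the earliest place one falls off (shortest prefix, ties alphabetical) gets sent to the lowest-numbered state that keeps every Accept/Reject pair distinguishable — a pair clashes when both reach the same state with identical unread suffix — and to a fresh state only if none does.
a: 0a undefined. 0a->0: no, aa/a meet in 0. Open state 1: 0a->1.
b: 0b undefined. 0b->0: no, bb/b meet in 0. 0b->1: ok.
aa: 1a undefined. 1a->0: no, aa/aaba meet in 0. 1a->1: no, aa/b meet in 1. Open state 2: 1a->2.
ab: 1b undefined. 1b->0: no, bba/b meet in 1. 1b->1: no, bb/b meet in 1. 1b->2: ok.
aaa: 2a undefined. 2a->0: ok.
aab: 2b undefined. 2b->0: no, baa/aabbba meet in 0. 2b->1: no, aa/aaba meet in 2. 2b->2: no, baa/aaba meet in 0. Open state 3: 2b->3.
aaba: 3a undefined. 3a->0: no, baa/aaba meet in 0. 3a->1: ok.
aabb: 3b undefined. 3b->0: no, aa/aabbba meet in 2. 3b->1: no, baa/aabbba meet in 0. 3b->2: ok.
All examples now run through 4 states with every (state, symbol) defined. Accept strings end in {0,2,3}, Reject strings end in {1}; accept={0,2,3}.

states=4 start=0 accept={0,2,3} delta: 0a->1 0b->1 1a->2 1b->2 2a->0 2b->3 3a->1 3b->2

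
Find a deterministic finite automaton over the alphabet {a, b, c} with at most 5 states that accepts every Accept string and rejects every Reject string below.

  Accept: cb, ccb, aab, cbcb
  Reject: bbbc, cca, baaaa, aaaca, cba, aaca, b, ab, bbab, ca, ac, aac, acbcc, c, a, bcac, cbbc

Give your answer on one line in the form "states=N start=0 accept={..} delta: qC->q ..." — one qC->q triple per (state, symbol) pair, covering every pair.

states=4 start=0 accept={3} delta: 0a->1 0b->0 0c->2 1a->2 1b->0 1c->0 2a->0 2b->3 2c->2 3a->0 3b->0 3c->2

Fold the examples into a partial DFA from state 0: repeatedly fix the first undefined (state, symbol) met by the shortest-then-alphabetical prefix, trying targets in increasing order and rejecting any under which an Accept and a Reject string meet in one state with the same remainder; add a state when all current targets are rejected. Accepting states are where Accept strings end.
a: 0a undefined. 0a->0: no, aab/b meet in 0 with "b" left. Open state 1: 0a->1.
b: 0b undefined. 0b->0: ok.
c: 0c undefined. 0c->0: no, cb/bbbc meet in 0. 0c->1: no, cb/ab meet in 1 with "b" left. Open state 2: 0c->2.
aa: 1a undefined. 1a->0: no, aab/baaaa meet in 0. 1a->1: no, aab/ab meet in 1 with "b" left. 1a->2: ok.
ab: 1b undefined. 1b->0: ok.
ac: 1c undefined. 1c->0: ok.
ca: 2a undefined. 2a->0: ok.
cb: 2b undefined. 2b->0: no, cb/aaaca meet in 0. 2b->1: no, cb/baaaa meet in 1. 2b->2: no, cb/bbbc meet in 2. Open state 3: 2b->3.
cc: 2c undefined. 2c->0: no, ccb/aaaca meet in 0. 2c->1: no, ccb/aaaca meet in 0. 2c->2: ok.
cba: 3a undefined. 3a->0: ok.
cbb: 3b undefined. 3b->0: ok.
cbc: 3c undefined. 3c->0: no, cbcb/cca meet in 0. 3c->1: no, cbcb/cca meet in 0. 3c->2: ok.
All examples now run through 4 states with every (state, symbol) defined. Accept strings end in {3}, Reject strings end in {0,1,2}; accept={3}.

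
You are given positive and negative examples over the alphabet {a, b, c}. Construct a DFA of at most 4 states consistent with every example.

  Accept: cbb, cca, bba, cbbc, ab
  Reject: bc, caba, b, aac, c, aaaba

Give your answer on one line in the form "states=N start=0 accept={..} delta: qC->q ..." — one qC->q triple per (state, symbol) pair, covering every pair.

states=3 start=0 accept={1} delta: 0a->1 0b->0 0c->2 1a->0 1b->1 1c->1 2a->1 2b->1 2c->0

State merging on the prefix tree: take the shortest (then alphabetical) example prefix whose next move is undefined and point that move at state 0, else 1, else 2, ...; a target is out if some Accept/Reject pair would then sit in one state with the same input left (inseparable). If every existing state is out, open a new one.
a: 0a undefined. 0a->0: no, ab/b meet in 0 with "b" left. Open state 1: 0a->1.
b: 0b undefined. 0b->0: ok.
c: 0c undefined. 0c->0: no, cbb/bc meet in 0. 0c->1: no, bba/bc meet in 1. Open state 2: 0c->2.
aa: 1a undefined. 1a->0: ok.
ab: 1b undefined. 1b->0: no, bba/aaaba meet in 1. 1b->1: ok.
ca: 2a undefined. 2a->0: no, bba/caba meet in 1. 2a->1: ok.
cb: 2b undefined. 2b->0: no, cbb/caba meet in 0. 2b->1: ok.
cc: 2c undefined. 2c->0: ok.
cbbc: 1c undefined. 1c->0: no, cbbc/caba meet in 0. 1c->1: ok.
All examples now run through 3 states with every (state, symbol) defined. Accept strings end in {1}, Reject strings end in {0,2}; accept={1}.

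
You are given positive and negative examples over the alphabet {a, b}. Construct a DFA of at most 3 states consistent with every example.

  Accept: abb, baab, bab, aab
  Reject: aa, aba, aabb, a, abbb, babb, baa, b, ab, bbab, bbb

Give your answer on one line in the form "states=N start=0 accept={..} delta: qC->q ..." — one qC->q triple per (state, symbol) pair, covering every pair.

Grow the machine one transition at a time. Run the examples from 0; the earliest place one falls off (shortest prefix, ties alphabetical) gets sent to the lowest-numbered state that keeps every Accept/Reject pair distinguishable — a pair clashes when both reach the same state with identical unread suffix — and to a fresh state only if none does.
a: 0a undefined. 0a->0: no, abb/aabb meet in 0 with "bb" left. Open state 1: 0a->1.
b: 0b undefined. 0b->0: no, abb/babb meet in 1 with "bb" left. 0b->1: no, abb/bbb meet in 1 with "bb" left. Open state 2: 0b->2.
aa: 1a undefined. 1a->0: no, aab/b meet in 2. 1a->1: no, abb/aabb meet in 1 with "bb" left. 1a->2: ok.
ab: 1b undefined. 1b->0: no, abb/aa meet in 2. 1b->1: no, abb/a meet in 1. 1b->2: ok.
ba: 2a undefined. 2a->0: no, abb/babb meet in 2 with "b" left. 2a->1: no, abb/babb meet in 2 with "b" left. 2a->2: ok.
bb: 2b undefined. 2b->0: ok.
All examples now run through 3 states with every (state, symbol) defined. Accept strings end in {0}, Reject strings end in {1,2}; accept={0}.

states=3 start=0 accept={0} delta: 0a->1 0b->2 1a->2 1b->2 2a->2 2b->0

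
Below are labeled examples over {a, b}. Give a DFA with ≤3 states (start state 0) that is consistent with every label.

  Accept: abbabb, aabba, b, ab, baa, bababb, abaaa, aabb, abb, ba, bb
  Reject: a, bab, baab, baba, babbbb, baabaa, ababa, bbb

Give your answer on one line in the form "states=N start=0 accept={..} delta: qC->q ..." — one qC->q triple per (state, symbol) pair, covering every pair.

State merging on the prefix tree: take the shortest (then alphabetical) example prefix whose next move is undefined and point that move at state 0, else 1, else 2, ...; a target is out if some Accept/Reject pair would then sit in one state with the same input left (inseparable). If every existing state is out, open a new one.
a: 0a undefined. 0a->0: ok.
b: 0b undefined. 0b->0: no, abbabb/a meet in 0. Open state 1: 0b->1.
ba: 1a undefined. 1a->0: no, b/bab meet in 1. 1a->1: no, aabba/baba meet in 1 with "ba" left. Open state 2: 1a->2.
bb: 1b undefined. 1b->0: no, abbabb/a meet in 0. 1b->1: no, b/bbb meet in 1. 1b->2: ok.
baa: 2a undefined. 2a->0: no, aabba/a meet in 0. 2a->1: no, abbabb/bab meet in 2 with "b" left. 2a->2: ok.
bab: 2b undefined. 2b->0: ok.
All examples now run through 3 states with every (state, symbol) defined. Accept strings end in {1,2}, Reject strings end in {0}; accept={1,2}.

states=3 start=0 accept={1,2} delta: 0a->0 0b->1 1a->2 1b->2 2a->2 2b->0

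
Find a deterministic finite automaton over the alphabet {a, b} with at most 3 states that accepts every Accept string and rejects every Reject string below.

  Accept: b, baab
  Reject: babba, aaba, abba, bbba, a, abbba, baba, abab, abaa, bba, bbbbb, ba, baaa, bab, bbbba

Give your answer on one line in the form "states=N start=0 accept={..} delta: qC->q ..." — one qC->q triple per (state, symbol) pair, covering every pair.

states=3 start=0 accept={1} delta: 0a->0 0b->1 1a->2 1b->2 2a->0 2b->0

Fold the examples into a partial DFA from state 0: repeatedly fix the first undefined (state, symbol) met by the shortest-then-alphabetical prefix, trying targets in increasing order and rejecting any under which an Accept and a Reject string meet in one state with the same remainder; add a state when all current targets are rejected. Accepting states are where Accept strings end.
a: 0a undefined. 0a->0: ok.
b: 0b undefined. 0b->0: no, b/babba meet in 0. Open state 1: 0b->1.
ba: 1a undefined. 1a->0: no, b/abab meet in 1. 1a->1: no, b/aaba meet in 1. Open state 2: 1a->2.
bb: 1b undefined. 1b->0: no, b/bbbbb meet in 1. 1b->1: no, b/bbbbb meet in 1. 1b->2: ok.
baa: 2a undefined. 2a->0: ok.
bab: 2b undefined. 2b->0: ok.
All examples now run through 3 states with every (state, symbol) defined. Accept strings end in {1}, Reject strings end in {0,2}; accept={1}.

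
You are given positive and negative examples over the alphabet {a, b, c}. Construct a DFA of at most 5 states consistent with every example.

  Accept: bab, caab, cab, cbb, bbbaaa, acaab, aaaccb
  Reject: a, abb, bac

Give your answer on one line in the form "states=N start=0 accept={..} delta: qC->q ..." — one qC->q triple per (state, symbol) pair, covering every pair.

states=3 start=0 accept={1,2} delta: 0a->0 0b->1 0c->1 1a->2 1b->0 1c->0 2a->2 2b->1 2c->0

Grow the machine one transition at a time. Run the examples from 0; the earliest place one falls off (shortest prefix, ties alphabetical) gets sent to the lowest-numbered state that keeps every Accept/Reject pair distinguishable — a pair clashes when both reach the same state with identical unread suffix — and to a fresh state only if none does.
a: 0a undefined. 0a->0: ok.
b: 0b undefined. 0b->0: no, bab/a meet in 0. Open state 1: 0b->1.
c: 0c undefined. 0c->0: no, cbb/abb meet in 1 with "b" left. 0c->1: ok.
ba: 1a undefined. 1a->0: no, bab/bac meet in 1. 1a->1: no, bab/abb meet in 1 with "b" left. Open state 2: 1a->2.
bb: 1b undefined. 1b->0: ok.
bab: 2b undefined. 2b->0: no, bab/a meet in 0. 2b->1: ok.
bac: 2c undefined. 2c->0: ok.
caa: 2a undefined. 2a->0: no, bbbaaa/a meet in 0. 2a->1: no, caab/a meet in 0. 2a->2: ok.
aaacc: 1c undefined. 1c->0: ok.
All examples now run through 3 states with every (state, symbol) defined. Accept strings end in {1,2}, Reject strings end in {0}; accept={1,2}.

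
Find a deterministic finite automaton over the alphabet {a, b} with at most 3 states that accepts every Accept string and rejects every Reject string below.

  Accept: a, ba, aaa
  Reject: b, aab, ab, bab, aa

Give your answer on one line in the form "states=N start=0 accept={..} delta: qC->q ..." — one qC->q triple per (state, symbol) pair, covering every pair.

states=2 start=0 accept={1} delta: 0a->1 0b->0 1a->0 1b->0

Fold the examples into a partial DFA from state 0: repeatedly fix the first undefined (state, symbol) met by the shortest-then-alphabetical prefix, trying targets in increasing order and rejecting any under which an Accept and a Reject string meet in one state with the same remainder; add a state when all current targets are rejected. Accepting states are where Accept strings end.
a: 0a undefined. 0a->0: no, a/aa meet in 0. Open state 1: 0a->1.
b: 0b undefined. 0b->0: ok.
aa: 1a undefined. 1a->0: ok.
ab: 1b undefined. 1b->0: ok.
All examples now run through 2 states with every (state, symbol) defined. Accept strings end in {1}, Reject strings end in {0}; accept={1}.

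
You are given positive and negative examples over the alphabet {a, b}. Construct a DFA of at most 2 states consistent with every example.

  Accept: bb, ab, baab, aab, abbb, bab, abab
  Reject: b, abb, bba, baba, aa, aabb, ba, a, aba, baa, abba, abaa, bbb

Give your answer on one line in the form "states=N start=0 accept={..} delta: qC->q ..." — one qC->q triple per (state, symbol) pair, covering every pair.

states=2 start=0 accept={0} delta: 0a->1 0b->1 1a->1 1b->0

Grow the machine one transition at a time. Run the examples from 0; the earliest place one falls off (shortest prefix, ties alphabetical) gets sent to the lowest-numbered state that keeps every Accept/Reject pair distinguishable — a pair clashes when both reach the same state with identical unread suffix — and to a fresh state only if none does.
a: 0a undefined. 0a->0: no, bb/abb meet in 0 with "bb" left. Open state 1: 0a->1.
b: 0b undefined. 0b->0: no, bb/b meet in 0. 0b->1: ok.
aa: 1a undefined. 1a->0: no, bb/aabb meet in 1 with "b" left. 1a->1: ok.
ab: 1b undefined. 1b->0: ok.
All examples now run through 2 states with every (state, symbol) defined. Accept strings end in {0}, Reject strings end in {1}; accept={0}.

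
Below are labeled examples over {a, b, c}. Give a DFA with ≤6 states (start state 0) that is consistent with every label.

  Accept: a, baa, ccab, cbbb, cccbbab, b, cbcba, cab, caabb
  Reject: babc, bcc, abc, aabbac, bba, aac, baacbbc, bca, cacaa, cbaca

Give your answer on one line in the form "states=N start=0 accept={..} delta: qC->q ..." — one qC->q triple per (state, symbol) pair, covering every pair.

Grow the machine one transition at a time. Run the examples from 0; the earliest place one falls off (shortest prefix, ties alphabetical) gets sent to the lowest-numbered state that keeps every Accept/Reject pair distinguishable — a pair clashes when both reach the same state with identical unread suffix — and to a fresh state only if none does.
a: 0a undefined. 0a->0: ok.
b: 0b undefined. 0b->0: no, a/bba meet in 0. Open state 1: 0b->1.
c: 0c undefined. 0c->0: no, a/aac meet in 0. 0c->1: no, b/aac meet in 1. Open state 2: 0c->2.
ba: 1a undefined. 1a->0: ok.
bb: 1b undefined. 1b->0: no, a/bba meet in 0. 1b->1: no, a/bba meet in 0. 1b->2: ok.
bc: 1c undefined. 1c->0: no, a/babc meet in 0. 1c->1: no, a/bca meet in 0. 1c->2: ok.
ca: 2a undefined. 2a->0: no, a/bba meet in 0. 2a->1: no, a/cacaa meet in 0. 2a->2: ok.
cb: 2b undefined. 2b->0: no, cbbb/babc meet in 2. 2b->1: no, caabb/babc meet in 2. 2b->2: no, cbbb/babc meet in 2. Open state 3: 2b->3.
cc: 2c undefined. 2c->0: no, a/bcc meet in 0. 2c->1: no, a/cacaa meet in 0. 2c->2: ok.
cba: 3a undefined. 3a->0: ok.
cbb: 3b undefined. 3b->0: ok.
cbc: 3c undefined. 3c->0: ok.
All examples now run through 4 states with every (state, symbol) defined. Accept strings end in {0,1,3}, Reject strings end in {2}; accept={0,1,3}.

states=4 start=0 accept={0,1,3} delta: 0a->0 0b->1 0c->2 1a->0 1b->2 1c->2 2a->2 2b->3 2c->2 3a->0 3b->0 3c->0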